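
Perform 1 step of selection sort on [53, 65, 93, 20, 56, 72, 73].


Initial: [53, 65, 93, 20, 56, 72, 73]
Step 1: min=20 at 3
  Swap: [20, 65, 93, 53, 56, 72, 73]

After 1 step: [20, 65, 93, 53, 56, 72, 73]


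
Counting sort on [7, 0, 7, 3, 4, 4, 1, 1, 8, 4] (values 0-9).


Input: [7, 0, 7, 3, 4, 4, 1, 1, 8, 4]
Counts: [1, 2, 0, 1, 3, 0, 0, 2, 1, 0]

Sorted: [0, 1, 1, 3, 4, 4, 4, 7, 7, 8]


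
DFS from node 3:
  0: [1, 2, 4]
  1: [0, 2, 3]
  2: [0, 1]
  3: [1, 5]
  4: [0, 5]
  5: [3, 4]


Visit 3, push [5, 1]
Visit 1, push [2, 0]
Visit 0, push [4, 2]
Visit 2, push []
Visit 4, push [5]
Visit 5, push []

DFS order: [3, 1, 0, 2, 4, 5]


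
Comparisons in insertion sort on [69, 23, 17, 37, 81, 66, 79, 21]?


Algorithm: insertion sort
Input: [69, 23, 17, 37, 81, 66, 79, 21]
Sorted: [17, 21, 23, 37, 66, 69, 79, 81]

18


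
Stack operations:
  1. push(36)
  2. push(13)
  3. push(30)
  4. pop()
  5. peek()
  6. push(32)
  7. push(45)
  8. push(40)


push(36) -> [36]
push(13) -> [36, 13]
push(30) -> [36, 13, 30]
pop()->30, [36, 13]
peek()->13
push(32) -> [36, 13, 32]
push(45) -> [36, 13, 32, 45]
push(40) -> [36, 13, 32, 45, 40]

Final stack: [36, 13, 32, 45, 40]


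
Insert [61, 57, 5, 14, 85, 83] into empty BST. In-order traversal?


Insert 61: root
Insert 57: L from 61
Insert 5: L from 61 -> L from 57
Insert 14: L from 61 -> L from 57 -> R from 5
Insert 85: R from 61
Insert 83: R from 61 -> L from 85

In-order: [5, 14, 57, 61, 83, 85]


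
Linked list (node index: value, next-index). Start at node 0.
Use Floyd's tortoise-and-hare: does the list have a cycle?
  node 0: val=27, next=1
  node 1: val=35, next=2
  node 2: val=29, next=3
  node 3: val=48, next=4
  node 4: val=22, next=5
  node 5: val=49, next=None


Floyd's tortoise (slow, +1) and hare (fast, +2):
  init: slow=0, fast=0
  step 1: slow=1, fast=2
  step 2: slow=2, fast=4
  step 3: fast 4->5->None, no cycle

Cycle: no


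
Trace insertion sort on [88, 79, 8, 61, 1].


Initial: [88, 79, 8, 61, 1]
Insert 79: [79, 88, 8, 61, 1]
Insert 8: [8, 79, 88, 61, 1]
Insert 61: [8, 61, 79, 88, 1]
Insert 1: [1, 8, 61, 79, 88]

Sorted: [1, 8, 61, 79, 88]


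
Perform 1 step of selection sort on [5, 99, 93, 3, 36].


Initial: [5, 99, 93, 3, 36]
Step 1: min=3 at 3
  Swap: [3, 99, 93, 5, 36]

After 1 step: [3, 99, 93, 5, 36]


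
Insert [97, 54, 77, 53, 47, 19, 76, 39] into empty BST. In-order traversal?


Insert 97: root
Insert 54: L from 97
Insert 77: L from 97 -> R from 54
Insert 53: L from 97 -> L from 54
Insert 47: L from 97 -> L from 54 -> L from 53
Insert 19: L from 97 -> L from 54 -> L from 53 -> L from 47
Insert 76: L from 97 -> R from 54 -> L from 77
Insert 39: L from 97 -> L from 54 -> L from 53 -> L from 47 -> R from 19

In-order: [19, 39, 47, 53, 54, 76, 77, 97]


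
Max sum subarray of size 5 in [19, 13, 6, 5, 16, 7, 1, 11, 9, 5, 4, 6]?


[0:5]: 59
[1:6]: 47
[2:7]: 35
[3:8]: 40
[4:9]: 44
[5:10]: 33
[6:11]: 30
[7:12]: 35

Max: 59 at [0:5]


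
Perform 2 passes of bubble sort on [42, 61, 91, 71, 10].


Initial: [42, 61, 91, 71, 10]
Pass 1: [42, 61, 71, 10, 91] (2 swaps)
Pass 2: [42, 61, 10, 71, 91] (1 swaps)

After 2 passes: [42, 61, 10, 71, 91]


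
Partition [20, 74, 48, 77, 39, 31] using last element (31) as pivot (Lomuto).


Pivot: 31
  20 <= 31: advance i (no swap)
Place pivot at 1: [20, 31, 48, 77, 39, 74]

Partitioned: [20, 31, 48, 77, 39, 74]


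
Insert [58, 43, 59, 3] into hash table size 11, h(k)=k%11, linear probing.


Insert 58: h=3 -> slot 3
Insert 43: h=10 -> slot 10
Insert 59: h=4 -> slot 4
Insert 3: h=3, 2 probes -> slot 5

Table: [None, None, None, 58, 59, 3, None, None, None, None, 43]


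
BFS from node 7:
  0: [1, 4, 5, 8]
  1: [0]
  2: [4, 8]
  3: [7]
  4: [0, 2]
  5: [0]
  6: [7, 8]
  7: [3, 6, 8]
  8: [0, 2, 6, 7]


Visit 7, enqueue [3, 6, 8]
Visit 3, enqueue []
Visit 6, enqueue []
Visit 8, enqueue [0, 2]
Visit 0, enqueue [1, 4, 5]
Visit 2, enqueue []
Visit 1, enqueue []
Visit 4, enqueue []
Visit 5, enqueue []

BFS order: [7, 3, 6, 8, 0, 2, 1, 4, 5]


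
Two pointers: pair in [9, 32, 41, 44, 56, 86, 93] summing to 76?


lo=0(9)+hi=6(93)=102
lo=0(9)+hi=5(86)=95
lo=0(9)+hi=4(56)=65
lo=1(32)+hi=4(56)=88
lo=1(32)+hi=3(44)=76

Yes: 32+44=76


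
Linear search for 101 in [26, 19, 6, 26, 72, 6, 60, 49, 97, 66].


i=0: 26!=101
i=1: 19!=101
i=2: 6!=101
i=3: 26!=101
i=4: 72!=101
i=5: 6!=101
i=6: 60!=101
i=7: 49!=101
i=8: 97!=101
i=9: 66!=101

Not found, 10 comps


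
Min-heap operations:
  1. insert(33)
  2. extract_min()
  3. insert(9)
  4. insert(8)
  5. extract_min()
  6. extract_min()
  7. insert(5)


insert(33) -> [33]
extract_min()->33, []
insert(9) -> [9]
insert(8) -> [8, 9]
extract_min()->8, [9]
extract_min()->9, []
insert(5) -> [5]

Final heap: [5]


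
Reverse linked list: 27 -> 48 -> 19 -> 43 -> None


Step 1: curr=27, set curr.next=prev(None) | reversed so far: 27
Step 2: curr=48, set curr.next=prev(27) | reversed so far: 48 -> 27
Step 3: curr=19, set curr.next=prev(48) | reversed so far: 19 -> 48 -> 27
Step 4: curr=43, set curr.next=prev(19) | reversed so far: 43 -> 19 -> 48 -> 27

43 -> 19 -> 48 -> 27 -> None


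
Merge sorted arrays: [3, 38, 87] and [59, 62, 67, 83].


Take 3 from A
Take 38 from A
Take 59 from B
Take 62 from B
Take 67 from B
Take 83 from B

Merged: [3, 38, 59, 62, 67, 83, 87]


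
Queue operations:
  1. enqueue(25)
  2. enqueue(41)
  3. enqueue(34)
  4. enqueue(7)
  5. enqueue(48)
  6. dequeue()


enqueue(25) -> [25]
enqueue(41) -> [25, 41]
enqueue(34) -> [25, 41, 34]
enqueue(7) -> [25, 41, 34, 7]
enqueue(48) -> [25, 41, 34, 7, 48]
dequeue()->25, [41, 34, 7, 48]

Final queue: [41, 34, 7, 48]


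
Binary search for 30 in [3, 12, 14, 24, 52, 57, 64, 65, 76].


Step 1: lo=0, hi=8, mid=4, val=52
Step 2: lo=0, hi=3, mid=1, val=12
Step 3: lo=2, hi=3, mid=2, val=14
Step 4: lo=3, hi=3, mid=3, val=24

Not found


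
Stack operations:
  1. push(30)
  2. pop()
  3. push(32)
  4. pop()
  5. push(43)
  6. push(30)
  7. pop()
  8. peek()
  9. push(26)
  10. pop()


push(30) -> [30]
pop()->30, []
push(32) -> [32]
pop()->32, []
push(43) -> [43]
push(30) -> [43, 30]
pop()->30, [43]
peek()->43
push(26) -> [43, 26]
pop()->26, [43]

Final stack: [43]


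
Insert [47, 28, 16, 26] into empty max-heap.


Insert 47: [47]
Insert 28: [47, 28]
Insert 16: [47, 28, 16]
Insert 26: [47, 28, 16, 26]

Final heap: [47, 28, 16, 26]


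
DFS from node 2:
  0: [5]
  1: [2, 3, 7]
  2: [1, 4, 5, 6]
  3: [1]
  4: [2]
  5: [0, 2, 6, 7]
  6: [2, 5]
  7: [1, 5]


Visit 2, push [6, 5, 4, 1]
Visit 1, push [7, 3]
Visit 3, push []
Visit 7, push [5]
Visit 5, push [6, 0]
Visit 0, push []
Visit 6, push []
Visit 4, push []

DFS order: [2, 1, 3, 7, 5, 0, 6, 4]


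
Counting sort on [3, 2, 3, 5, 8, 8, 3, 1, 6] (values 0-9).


Input: [3, 2, 3, 5, 8, 8, 3, 1, 6]
Counts: [0, 1, 1, 3, 0, 1, 1, 0, 2, 0]

Sorted: [1, 2, 3, 3, 3, 5, 6, 8, 8]


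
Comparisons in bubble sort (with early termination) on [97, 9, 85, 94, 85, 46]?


Algorithm: bubble sort (with early termination)
Input: [97, 9, 85, 94, 85, 46]
Sorted: [9, 46, 85, 85, 94, 97]

15


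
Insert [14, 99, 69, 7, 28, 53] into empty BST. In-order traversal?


Insert 14: root
Insert 99: R from 14
Insert 69: R from 14 -> L from 99
Insert 7: L from 14
Insert 28: R from 14 -> L from 99 -> L from 69
Insert 53: R from 14 -> L from 99 -> L from 69 -> R from 28

In-order: [7, 14, 28, 53, 69, 99]


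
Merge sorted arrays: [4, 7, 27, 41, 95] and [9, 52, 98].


Take 4 from A
Take 7 from A
Take 9 from B
Take 27 from A
Take 41 from A
Take 52 from B
Take 95 from A

Merged: [4, 7, 9, 27, 41, 52, 95, 98]


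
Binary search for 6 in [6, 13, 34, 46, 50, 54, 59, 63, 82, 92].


Step 1: lo=0, hi=9, mid=4, val=50
Step 2: lo=0, hi=3, mid=1, val=13
Step 3: lo=0, hi=0, mid=0, val=6

Found at index 0


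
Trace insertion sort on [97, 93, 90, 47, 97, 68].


Initial: [97, 93, 90, 47, 97, 68]
Insert 93: [93, 97, 90, 47, 97, 68]
Insert 90: [90, 93, 97, 47, 97, 68]
Insert 47: [47, 90, 93, 97, 97, 68]
Insert 97: [47, 90, 93, 97, 97, 68]
Insert 68: [47, 68, 90, 93, 97, 97]

Sorted: [47, 68, 90, 93, 97, 97]


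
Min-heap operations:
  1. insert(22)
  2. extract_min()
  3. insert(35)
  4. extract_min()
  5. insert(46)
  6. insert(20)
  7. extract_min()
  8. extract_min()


insert(22) -> [22]
extract_min()->22, []
insert(35) -> [35]
extract_min()->35, []
insert(46) -> [46]
insert(20) -> [20, 46]
extract_min()->20, [46]
extract_min()->46, []

Final heap: []


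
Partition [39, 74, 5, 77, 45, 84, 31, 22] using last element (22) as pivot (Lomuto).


Pivot: 22
  5 <= 22: swap -> [5, 74, 39, 77, 45, 84, 31, 22]
Place pivot at 1: [5, 22, 39, 77, 45, 84, 31, 74]

Partitioned: [5, 22, 39, 77, 45, 84, 31, 74]


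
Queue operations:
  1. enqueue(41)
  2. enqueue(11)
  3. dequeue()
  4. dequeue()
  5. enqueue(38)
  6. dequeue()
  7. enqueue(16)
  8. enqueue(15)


enqueue(41) -> [41]
enqueue(11) -> [41, 11]
dequeue()->41, [11]
dequeue()->11, []
enqueue(38) -> [38]
dequeue()->38, []
enqueue(16) -> [16]
enqueue(15) -> [16, 15]

Final queue: [16, 15]


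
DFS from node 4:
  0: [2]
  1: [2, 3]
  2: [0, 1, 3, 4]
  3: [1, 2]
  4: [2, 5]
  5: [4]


Visit 4, push [5, 2]
Visit 2, push [3, 1, 0]
Visit 0, push []
Visit 1, push [3]
Visit 3, push []
Visit 5, push []

DFS order: [4, 2, 0, 1, 3, 5]


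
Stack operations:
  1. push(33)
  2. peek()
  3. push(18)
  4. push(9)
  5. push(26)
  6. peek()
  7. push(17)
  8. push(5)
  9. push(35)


push(33) -> [33]
peek()->33
push(18) -> [33, 18]
push(9) -> [33, 18, 9]
push(26) -> [33, 18, 9, 26]
peek()->26
push(17) -> [33, 18, 9, 26, 17]
push(5) -> [33, 18, 9, 26, 17, 5]
push(35) -> [33, 18, 9, 26, 17, 5, 35]

Final stack: [33, 18, 9, 26, 17, 5, 35]


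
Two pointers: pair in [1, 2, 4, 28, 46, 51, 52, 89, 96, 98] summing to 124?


lo=0(1)+hi=9(98)=99
lo=1(2)+hi=9(98)=100
lo=2(4)+hi=9(98)=102
lo=3(28)+hi=9(98)=126
lo=3(28)+hi=8(96)=124

Yes: 28+96=124


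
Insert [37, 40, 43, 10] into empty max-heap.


Insert 37: [37]
Insert 40: [40, 37]
Insert 43: [43, 37, 40]
Insert 10: [43, 37, 40, 10]

Final heap: [43, 37, 40, 10]


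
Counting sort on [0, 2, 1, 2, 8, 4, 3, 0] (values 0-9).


Input: [0, 2, 1, 2, 8, 4, 3, 0]
Counts: [2, 1, 2, 1, 1, 0, 0, 0, 1, 0]

Sorted: [0, 0, 1, 2, 2, 3, 4, 8]


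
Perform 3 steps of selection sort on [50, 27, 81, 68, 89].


Initial: [50, 27, 81, 68, 89]
Step 1: min=27 at 1
  Swap: [27, 50, 81, 68, 89]
Step 2: min=50 at 1
  Swap: [27, 50, 81, 68, 89]
Step 3: min=68 at 3
  Swap: [27, 50, 68, 81, 89]

After 3 steps: [27, 50, 68, 81, 89]


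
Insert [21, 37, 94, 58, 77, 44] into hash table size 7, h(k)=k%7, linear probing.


Insert 21: h=0 -> slot 0
Insert 37: h=2 -> slot 2
Insert 94: h=3 -> slot 3
Insert 58: h=2, 2 probes -> slot 4
Insert 77: h=0, 1 probes -> slot 1
Insert 44: h=2, 3 probes -> slot 5

Table: [21, 77, 37, 94, 58, 44, None]


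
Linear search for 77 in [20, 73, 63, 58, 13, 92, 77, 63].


i=0: 20!=77
i=1: 73!=77
i=2: 63!=77
i=3: 58!=77
i=4: 13!=77
i=5: 92!=77
i=6: 77==77 found!

Found at 6, 7 comps


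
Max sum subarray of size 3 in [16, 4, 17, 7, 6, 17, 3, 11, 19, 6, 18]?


[0:3]: 37
[1:4]: 28
[2:5]: 30
[3:6]: 30
[4:7]: 26
[5:8]: 31
[6:9]: 33
[7:10]: 36
[8:11]: 43

Max: 43 at [8:11]


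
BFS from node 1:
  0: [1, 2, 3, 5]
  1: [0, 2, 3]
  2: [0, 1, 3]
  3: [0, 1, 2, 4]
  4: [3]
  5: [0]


Visit 1, enqueue [0, 2, 3]
Visit 0, enqueue [5]
Visit 2, enqueue []
Visit 3, enqueue [4]
Visit 5, enqueue []
Visit 4, enqueue []

BFS order: [1, 0, 2, 3, 5, 4]


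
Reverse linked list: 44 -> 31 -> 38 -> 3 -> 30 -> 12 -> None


Step 1: curr=44, set curr.next=prev(None) | reversed so far: 44
Step 2: curr=31, set curr.next=prev(44) | reversed so far: 31 -> 44
Step 3: curr=38, set curr.next=prev(31) | reversed so far: 38 -> 31 -> 44
Step 4: curr=3, set curr.next=prev(38) | reversed so far: 3 -> 38 -> 31 -> 44
Step 5: curr=30, set curr.next=prev(3) | reversed so far: 30 -> 3 -> 38 -> 31 -> 44
Step 6: curr=12, set curr.next=prev(30) | reversed so far: 12 -> 30 -> 3 -> 38 -> 31 -> 44

12 -> 30 -> 3 -> 38 -> 31 -> 44 -> None


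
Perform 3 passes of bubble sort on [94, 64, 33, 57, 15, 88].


Initial: [94, 64, 33, 57, 15, 88]
Pass 1: [64, 33, 57, 15, 88, 94] (5 swaps)
Pass 2: [33, 57, 15, 64, 88, 94] (3 swaps)
Pass 3: [33, 15, 57, 64, 88, 94] (1 swaps)

After 3 passes: [33, 15, 57, 64, 88, 94]


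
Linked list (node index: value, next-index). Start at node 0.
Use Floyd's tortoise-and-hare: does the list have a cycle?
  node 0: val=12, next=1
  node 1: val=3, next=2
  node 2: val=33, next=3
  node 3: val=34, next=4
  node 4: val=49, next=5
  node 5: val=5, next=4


Floyd's tortoise (slow, +1) and hare (fast, +2):
  init: slow=0, fast=0
  step 1: slow=1, fast=2
  step 2: slow=2, fast=4
  step 3: slow=3, fast=4
  step 4: slow=4, fast=4
  slow == fast at node 4: cycle detected

Cycle: yes


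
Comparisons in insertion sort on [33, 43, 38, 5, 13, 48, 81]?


Algorithm: insertion sort
Input: [33, 43, 38, 5, 13, 48, 81]
Sorted: [5, 13, 33, 38, 43, 48, 81]

12


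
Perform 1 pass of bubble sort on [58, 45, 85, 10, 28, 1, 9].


Initial: [58, 45, 85, 10, 28, 1, 9]
Pass 1: [45, 58, 10, 28, 1, 9, 85] (5 swaps)

After 1 pass: [45, 58, 10, 28, 1, 9, 85]


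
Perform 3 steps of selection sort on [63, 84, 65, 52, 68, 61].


Initial: [63, 84, 65, 52, 68, 61]
Step 1: min=52 at 3
  Swap: [52, 84, 65, 63, 68, 61]
Step 2: min=61 at 5
  Swap: [52, 61, 65, 63, 68, 84]
Step 3: min=63 at 3
  Swap: [52, 61, 63, 65, 68, 84]

After 3 steps: [52, 61, 63, 65, 68, 84]


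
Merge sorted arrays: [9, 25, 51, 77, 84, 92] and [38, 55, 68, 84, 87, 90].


Take 9 from A
Take 25 from A
Take 38 from B
Take 51 from A
Take 55 from B
Take 68 from B
Take 77 from A
Take 84 from A
Take 84 from B
Take 87 from B
Take 90 from B

Merged: [9, 25, 38, 51, 55, 68, 77, 84, 84, 87, 90, 92]


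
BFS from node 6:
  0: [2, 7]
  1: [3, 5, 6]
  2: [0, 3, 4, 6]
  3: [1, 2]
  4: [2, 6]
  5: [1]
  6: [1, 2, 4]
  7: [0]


Visit 6, enqueue [1, 2, 4]
Visit 1, enqueue [3, 5]
Visit 2, enqueue [0]
Visit 4, enqueue []
Visit 3, enqueue []
Visit 5, enqueue []
Visit 0, enqueue [7]
Visit 7, enqueue []

BFS order: [6, 1, 2, 4, 3, 5, 0, 7]


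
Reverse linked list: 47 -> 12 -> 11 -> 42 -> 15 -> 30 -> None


Step 1: curr=47, set curr.next=prev(None) | reversed so far: 47
Step 2: curr=12, set curr.next=prev(47) | reversed so far: 12 -> 47
Step 3: curr=11, set curr.next=prev(12) | reversed so far: 11 -> 12 -> 47
Step 4: curr=42, set curr.next=prev(11) | reversed so far: 42 -> 11 -> 12 -> 47
Step 5: curr=15, set curr.next=prev(42) | reversed so far: 15 -> 42 -> 11 -> 12 -> 47
Step 6: curr=30, set curr.next=prev(15) | reversed so far: 30 -> 15 -> 42 -> 11 -> 12 -> 47

30 -> 15 -> 42 -> 11 -> 12 -> 47 -> None


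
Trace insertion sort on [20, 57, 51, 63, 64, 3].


Initial: [20, 57, 51, 63, 64, 3]
Insert 57: [20, 57, 51, 63, 64, 3]
Insert 51: [20, 51, 57, 63, 64, 3]
Insert 63: [20, 51, 57, 63, 64, 3]
Insert 64: [20, 51, 57, 63, 64, 3]
Insert 3: [3, 20, 51, 57, 63, 64]

Sorted: [3, 20, 51, 57, 63, 64]


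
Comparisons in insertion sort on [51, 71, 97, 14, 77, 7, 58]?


Algorithm: insertion sort
Input: [51, 71, 97, 14, 77, 7, 58]
Sorted: [7, 14, 51, 58, 71, 77, 97]

16


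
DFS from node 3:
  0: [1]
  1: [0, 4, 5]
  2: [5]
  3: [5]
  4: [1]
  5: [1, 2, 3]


Visit 3, push [5]
Visit 5, push [2, 1]
Visit 1, push [4, 0]
Visit 0, push []
Visit 4, push []
Visit 2, push []

DFS order: [3, 5, 1, 0, 4, 2]


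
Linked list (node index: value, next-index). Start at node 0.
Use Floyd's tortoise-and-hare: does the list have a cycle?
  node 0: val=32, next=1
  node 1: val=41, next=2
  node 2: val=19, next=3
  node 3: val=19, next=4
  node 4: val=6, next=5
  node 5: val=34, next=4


Floyd's tortoise (slow, +1) and hare (fast, +2):
  init: slow=0, fast=0
  step 1: slow=1, fast=2
  step 2: slow=2, fast=4
  step 3: slow=3, fast=4
  step 4: slow=4, fast=4
  slow == fast at node 4: cycle detected

Cycle: yes


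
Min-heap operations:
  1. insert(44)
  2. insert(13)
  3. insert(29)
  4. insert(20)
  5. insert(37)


insert(44) -> [44]
insert(13) -> [13, 44]
insert(29) -> [13, 44, 29]
insert(20) -> [13, 20, 29, 44]
insert(37) -> [13, 20, 29, 44, 37]

Final heap: [13, 20, 29, 44, 37]


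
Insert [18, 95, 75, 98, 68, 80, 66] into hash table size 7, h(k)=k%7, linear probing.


Insert 18: h=4 -> slot 4
Insert 95: h=4, 1 probes -> slot 5
Insert 75: h=5, 1 probes -> slot 6
Insert 98: h=0 -> slot 0
Insert 68: h=5, 3 probes -> slot 1
Insert 80: h=3 -> slot 3
Insert 66: h=3, 6 probes -> slot 2

Table: [98, 68, 66, 80, 18, 95, 75]


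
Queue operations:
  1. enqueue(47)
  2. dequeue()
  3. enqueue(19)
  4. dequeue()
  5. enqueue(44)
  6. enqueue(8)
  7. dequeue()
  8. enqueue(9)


enqueue(47) -> [47]
dequeue()->47, []
enqueue(19) -> [19]
dequeue()->19, []
enqueue(44) -> [44]
enqueue(8) -> [44, 8]
dequeue()->44, [8]
enqueue(9) -> [8, 9]

Final queue: [8, 9]


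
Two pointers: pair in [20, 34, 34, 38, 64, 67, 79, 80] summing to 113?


lo=0(20)+hi=7(80)=100
lo=1(34)+hi=7(80)=114
lo=1(34)+hi=6(79)=113

Yes: 34+79=113


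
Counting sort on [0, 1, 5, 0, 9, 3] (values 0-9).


Input: [0, 1, 5, 0, 9, 3]
Counts: [2, 1, 0, 1, 0, 1, 0, 0, 0, 1]

Sorted: [0, 0, 1, 3, 5, 9]


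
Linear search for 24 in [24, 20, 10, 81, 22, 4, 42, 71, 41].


i=0: 24==24 found!

Found at 0, 1 comps


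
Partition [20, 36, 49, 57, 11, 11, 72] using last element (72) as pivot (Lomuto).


Pivot: 72
  20 <= 72: advance i (no swap)
  36 <= 72: advance i (no swap)
  49 <= 72: advance i (no swap)
  57 <= 72: advance i (no swap)
  11 <= 72: advance i (no swap)
  11 <= 72: advance i (no swap)
Place pivot at 6: [20, 36, 49, 57, 11, 11, 72]

Partitioned: [20, 36, 49, 57, 11, 11, 72]


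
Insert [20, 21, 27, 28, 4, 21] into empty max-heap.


Insert 20: [20]
Insert 21: [21, 20]
Insert 27: [27, 20, 21]
Insert 28: [28, 27, 21, 20]
Insert 4: [28, 27, 21, 20, 4]
Insert 21: [28, 27, 21, 20, 4, 21]

Final heap: [28, 27, 21, 20, 4, 21]


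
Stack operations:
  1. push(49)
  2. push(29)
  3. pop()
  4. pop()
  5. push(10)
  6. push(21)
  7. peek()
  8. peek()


push(49) -> [49]
push(29) -> [49, 29]
pop()->29, [49]
pop()->49, []
push(10) -> [10]
push(21) -> [10, 21]
peek()->21
peek()->21

Final stack: [10, 21]


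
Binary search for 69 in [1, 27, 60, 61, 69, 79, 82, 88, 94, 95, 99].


Step 1: lo=0, hi=10, mid=5, val=79
Step 2: lo=0, hi=4, mid=2, val=60
Step 3: lo=3, hi=4, mid=3, val=61
Step 4: lo=4, hi=4, mid=4, val=69

Found at index 4


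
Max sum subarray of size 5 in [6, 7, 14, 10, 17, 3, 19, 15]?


[0:5]: 54
[1:6]: 51
[2:7]: 63
[3:8]: 64

Max: 64 at [3:8]


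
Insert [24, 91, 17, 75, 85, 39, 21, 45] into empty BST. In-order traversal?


Insert 24: root
Insert 91: R from 24
Insert 17: L from 24
Insert 75: R from 24 -> L from 91
Insert 85: R from 24 -> L from 91 -> R from 75
Insert 39: R from 24 -> L from 91 -> L from 75
Insert 21: L from 24 -> R from 17
Insert 45: R from 24 -> L from 91 -> L from 75 -> R from 39

In-order: [17, 21, 24, 39, 45, 75, 85, 91]


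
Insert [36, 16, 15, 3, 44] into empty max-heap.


Insert 36: [36]
Insert 16: [36, 16]
Insert 15: [36, 16, 15]
Insert 3: [36, 16, 15, 3]
Insert 44: [44, 36, 15, 3, 16]

Final heap: [44, 36, 15, 3, 16]


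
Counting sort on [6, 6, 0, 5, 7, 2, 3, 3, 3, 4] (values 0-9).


Input: [6, 6, 0, 5, 7, 2, 3, 3, 3, 4]
Counts: [1, 0, 1, 3, 1, 1, 2, 1, 0, 0]

Sorted: [0, 2, 3, 3, 3, 4, 5, 6, 6, 7]


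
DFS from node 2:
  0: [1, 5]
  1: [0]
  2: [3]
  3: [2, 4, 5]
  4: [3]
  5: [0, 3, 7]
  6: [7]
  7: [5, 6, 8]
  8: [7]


Visit 2, push [3]
Visit 3, push [5, 4]
Visit 4, push []
Visit 5, push [7, 0]
Visit 0, push [1]
Visit 1, push []
Visit 7, push [8, 6]
Visit 6, push []
Visit 8, push []

DFS order: [2, 3, 4, 5, 0, 1, 7, 6, 8]


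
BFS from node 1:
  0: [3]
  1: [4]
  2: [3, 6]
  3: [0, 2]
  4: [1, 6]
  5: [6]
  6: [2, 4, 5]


Visit 1, enqueue [4]
Visit 4, enqueue [6]
Visit 6, enqueue [2, 5]
Visit 2, enqueue [3]
Visit 5, enqueue []
Visit 3, enqueue [0]
Visit 0, enqueue []

BFS order: [1, 4, 6, 2, 5, 3, 0]


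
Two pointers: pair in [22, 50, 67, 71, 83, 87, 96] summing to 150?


lo=0(22)+hi=6(96)=118
lo=1(50)+hi=6(96)=146
lo=2(67)+hi=6(96)=163
lo=2(67)+hi=5(87)=154
lo=2(67)+hi=4(83)=150

Yes: 67+83=150


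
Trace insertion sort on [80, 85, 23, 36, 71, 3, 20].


Initial: [80, 85, 23, 36, 71, 3, 20]
Insert 85: [80, 85, 23, 36, 71, 3, 20]
Insert 23: [23, 80, 85, 36, 71, 3, 20]
Insert 36: [23, 36, 80, 85, 71, 3, 20]
Insert 71: [23, 36, 71, 80, 85, 3, 20]
Insert 3: [3, 23, 36, 71, 80, 85, 20]
Insert 20: [3, 20, 23, 36, 71, 80, 85]

Sorted: [3, 20, 23, 36, 71, 80, 85]


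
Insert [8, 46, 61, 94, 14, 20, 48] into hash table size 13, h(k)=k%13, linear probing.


Insert 8: h=8 -> slot 8
Insert 46: h=7 -> slot 7
Insert 61: h=9 -> slot 9
Insert 94: h=3 -> slot 3
Insert 14: h=1 -> slot 1
Insert 20: h=7, 3 probes -> slot 10
Insert 48: h=9, 2 probes -> slot 11

Table: [None, 14, None, 94, None, None, None, 46, 8, 61, 20, 48, None]


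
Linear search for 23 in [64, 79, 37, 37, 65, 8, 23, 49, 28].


i=0: 64!=23
i=1: 79!=23
i=2: 37!=23
i=3: 37!=23
i=4: 65!=23
i=5: 8!=23
i=6: 23==23 found!

Found at 6, 7 comps


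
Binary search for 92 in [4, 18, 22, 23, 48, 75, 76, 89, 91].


Step 1: lo=0, hi=8, mid=4, val=48
Step 2: lo=5, hi=8, mid=6, val=76
Step 3: lo=7, hi=8, mid=7, val=89
Step 4: lo=8, hi=8, mid=8, val=91

Not found


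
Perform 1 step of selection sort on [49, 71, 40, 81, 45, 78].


Initial: [49, 71, 40, 81, 45, 78]
Step 1: min=40 at 2
  Swap: [40, 71, 49, 81, 45, 78]

After 1 step: [40, 71, 49, 81, 45, 78]


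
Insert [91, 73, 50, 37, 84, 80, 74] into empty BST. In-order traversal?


Insert 91: root
Insert 73: L from 91
Insert 50: L from 91 -> L from 73
Insert 37: L from 91 -> L from 73 -> L from 50
Insert 84: L from 91 -> R from 73
Insert 80: L from 91 -> R from 73 -> L from 84
Insert 74: L from 91 -> R from 73 -> L from 84 -> L from 80

In-order: [37, 50, 73, 74, 80, 84, 91]


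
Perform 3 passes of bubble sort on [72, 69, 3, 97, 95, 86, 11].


Initial: [72, 69, 3, 97, 95, 86, 11]
Pass 1: [69, 3, 72, 95, 86, 11, 97] (5 swaps)
Pass 2: [3, 69, 72, 86, 11, 95, 97] (3 swaps)
Pass 3: [3, 69, 72, 11, 86, 95, 97] (1 swaps)

After 3 passes: [3, 69, 72, 11, 86, 95, 97]


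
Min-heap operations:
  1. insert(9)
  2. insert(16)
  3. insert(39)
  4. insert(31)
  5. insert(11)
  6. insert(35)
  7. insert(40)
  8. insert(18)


insert(9) -> [9]
insert(16) -> [9, 16]
insert(39) -> [9, 16, 39]
insert(31) -> [9, 16, 39, 31]
insert(11) -> [9, 11, 39, 31, 16]
insert(35) -> [9, 11, 35, 31, 16, 39]
insert(40) -> [9, 11, 35, 31, 16, 39, 40]
insert(18) -> [9, 11, 35, 18, 16, 39, 40, 31]

Final heap: [9, 11, 35, 18, 16, 39, 40, 31]


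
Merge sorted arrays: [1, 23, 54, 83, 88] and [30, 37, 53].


Take 1 from A
Take 23 from A
Take 30 from B
Take 37 from B
Take 53 from B

Merged: [1, 23, 30, 37, 53, 54, 83, 88]


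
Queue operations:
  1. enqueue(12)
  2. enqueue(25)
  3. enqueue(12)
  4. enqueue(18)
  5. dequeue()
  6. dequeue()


enqueue(12) -> [12]
enqueue(25) -> [12, 25]
enqueue(12) -> [12, 25, 12]
enqueue(18) -> [12, 25, 12, 18]
dequeue()->12, [25, 12, 18]
dequeue()->25, [12, 18]

Final queue: [12, 18]


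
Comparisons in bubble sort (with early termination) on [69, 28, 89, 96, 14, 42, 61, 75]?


Algorithm: bubble sort (with early termination)
Input: [69, 28, 89, 96, 14, 42, 61, 75]
Sorted: [14, 28, 42, 61, 69, 75, 89, 96]

25


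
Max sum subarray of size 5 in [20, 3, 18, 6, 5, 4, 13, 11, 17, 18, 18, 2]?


[0:5]: 52
[1:6]: 36
[2:7]: 46
[3:8]: 39
[4:9]: 50
[5:10]: 63
[6:11]: 77
[7:12]: 66

Max: 77 at [6:11]


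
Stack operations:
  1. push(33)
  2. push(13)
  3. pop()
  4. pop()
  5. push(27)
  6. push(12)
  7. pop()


push(33) -> [33]
push(13) -> [33, 13]
pop()->13, [33]
pop()->33, []
push(27) -> [27]
push(12) -> [27, 12]
pop()->12, [27]

Final stack: [27]


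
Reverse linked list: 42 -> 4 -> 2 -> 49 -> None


Step 1: curr=42, set curr.next=prev(None) | reversed so far: 42
Step 2: curr=4, set curr.next=prev(42) | reversed so far: 4 -> 42
Step 3: curr=2, set curr.next=prev(4) | reversed so far: 2 -> 4 -> 42
Step 4: curr=49, set curr.next=prev(2) | reversed so far: 49 -> 2 -> 4 -> 42

49 -> 2 -> 4 -> 42 -> None


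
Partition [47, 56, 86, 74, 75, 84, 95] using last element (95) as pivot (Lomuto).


Pivot: 95
  47 <= 95: advance i (no swap)
  56 <= 95: advance i (no swap)
  86 <= 95: advance i (no swap)
  74 <= 95: advance i (no swap)
  75 <= 95: advance i (no swap)
  84 <= 95: advance i (no swap)
Place pivot at 6: [47, 56, 86, 74, 75, 84, 95]

Partitioned: [47, 56, 86, 74, 75, 84, 95]


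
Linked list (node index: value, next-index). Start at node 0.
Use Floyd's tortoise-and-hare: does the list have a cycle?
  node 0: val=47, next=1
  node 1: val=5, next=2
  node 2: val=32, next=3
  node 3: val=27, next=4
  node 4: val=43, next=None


Floyd's tortoise (slow, +1) and hare (fast, +2):
  init: slow=0, fast=0
  step 1: slow=1, fast=2
  step 2: slow=2, fast=4
  step 3: fast -> None, no cycle

Cycle: no


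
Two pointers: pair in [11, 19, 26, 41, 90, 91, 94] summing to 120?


lo=0(11)+hi=6(94)=105
lo=1(19)+hi=6(94)=113
lo=2(26)+hi=6(94)=120

Yes: 26+94=120


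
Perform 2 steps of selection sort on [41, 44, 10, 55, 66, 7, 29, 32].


Initial: [41, 44, 10, 55, 66, 7, 29, 32]
Step 1: min=7 at 5
  Swap: [7, 44, 10, 55, 66, 41, 29, 32]
Step 2: min=10 at 2
  Swap: [7, 10, 44, 55, 66, 41, 29, 32]

After 2 steps: [7, 10, 44, 55, 66, 41, 29, 32]


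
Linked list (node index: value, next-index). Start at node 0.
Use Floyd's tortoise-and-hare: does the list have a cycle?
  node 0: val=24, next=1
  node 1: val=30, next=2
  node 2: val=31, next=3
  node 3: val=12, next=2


Floyd's tortoise (slow, +1) and hare (fast, +2):
  init: slow=0, fast=0
  step 1: slow=1, fast=2
  step 2: slow=2, fast=2
  slow == fast at node 2: cycle detected

Cycle: yes


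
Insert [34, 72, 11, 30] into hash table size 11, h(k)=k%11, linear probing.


Insert 34: h=1 -> slot 1
Insert 72: h=6 -> slot 6
Insert 11: h=0 -> slot 0
Insert 30: h=8 -> slot 8

Table: [11, 34, None, None, None, None, 72, None, 30, None, None]


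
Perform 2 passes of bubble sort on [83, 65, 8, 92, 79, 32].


Initial: [83, 65, 8, 92, 79, 32]
Pass 1: [65, 8, 83, 79, 32, 92] (4 swaps)
Pass 2: [8, 65, 79, 32, 83, 92] (3 swaps)

After 2 passes: [8, 65, 79, 32, 83, 92]


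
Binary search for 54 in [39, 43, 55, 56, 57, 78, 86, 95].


Step 1: lo=0, hi=7, mid=3, val=56
Step 2: lo=0, hi=2, mid=1, val=43
Step 3: lo=2, hi=2, mid=2, val=55

Not found


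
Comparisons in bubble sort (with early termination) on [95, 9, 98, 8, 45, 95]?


Algorithm: bubble sort (with early termination)
Input: [95, 9, 98, 8, 45, 95]
Sorted: [8, 9, 45, 95, 95, 98]

14


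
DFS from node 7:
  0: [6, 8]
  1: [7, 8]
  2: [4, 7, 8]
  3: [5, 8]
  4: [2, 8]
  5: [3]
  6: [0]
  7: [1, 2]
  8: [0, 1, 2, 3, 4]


Visit 7, push [2, 1]
Visit 1, push [8]
Visit 8, push [4, 3, 2, 0]
Visit 0, push [6]
Visit 6, push []
Visit 2, push [4]
Visit 4, push []
Visit 3, push [5]
Visit 5, push []

DFS order: [7, 1, 8, 0, 6, 2, 4, 3, 5]


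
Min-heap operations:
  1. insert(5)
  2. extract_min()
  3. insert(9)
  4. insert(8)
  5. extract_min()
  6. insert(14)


insert(5) -> [5]
extract_min()->5, []
insert(9) -> [9]
insert(8) -> [8, 9]
extract_min()->8, [9]
insert(14) -> [9, 14]

Final heap: [9, 14]


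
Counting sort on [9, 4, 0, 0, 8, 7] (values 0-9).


Input: [9, 4, 0, 0, 8, 7]
Counts: [2, 0, 0, 0, 1, 0, 0, 1, 1, 1]

Sorted: [0, 0, 4, 7, 8, 9]


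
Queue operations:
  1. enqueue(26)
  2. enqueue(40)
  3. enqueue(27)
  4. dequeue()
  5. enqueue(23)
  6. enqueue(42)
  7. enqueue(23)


enqueue(26) -> [26]
enqueue(40) -> [26, 40]
enqueue(27) -> [26, 40, 27]
dequeue()->26, [40, 27]
enqueue(23) -> [40, 27, 23]
enqueue(42) -> [40, 27, 23, 42]
enqueue(23) -> [40, 27, 23, 42, 23]

Final queue: [40, 27, 23, 42, 23]


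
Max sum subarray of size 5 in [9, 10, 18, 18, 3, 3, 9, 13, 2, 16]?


[0:5]: 58
[1:6]: 52
[2:7]: 51
[3:8]: 46
[4:9]: 30
[5:10]: 43

Max: 58 at [0:5]


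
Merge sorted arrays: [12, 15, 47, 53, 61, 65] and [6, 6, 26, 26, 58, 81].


Take 6 from B
Take 6 from B
Take 12 from A
Take 15 from A
Take 26 from B
Take 26 from B
Take 47 from A
Take 53 from A
Take 58 from B
Take 61 from A
Take 65 from A

Merged: [6, 6, 12, 15, 26, 26, 47, 53, 58, 61, 65, 81]


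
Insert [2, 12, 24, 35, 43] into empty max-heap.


Insert 2: [2]
Insert 12: [12, 2]
Insert 24: [24, 2, 12]
Insert 35: [35, 24, 12, 2]
Insert 43: [43, 35, 12, 2, 24]

Final heap: [43, 35, 12, 2, 24]


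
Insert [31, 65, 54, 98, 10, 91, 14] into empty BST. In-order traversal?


Insert 31: root
Insert 65: R from 31
Insert 54: R from 31 -> L from 65
Insert 98: R from 31 -> R from 65
Insert 10: L from 31
Insert 91: R from 31 -> R from 65 -> L from 98
Insert 14: L from 31 -> R from 10

In-order: [10, 14, 31, 54, 65, 91, 98]


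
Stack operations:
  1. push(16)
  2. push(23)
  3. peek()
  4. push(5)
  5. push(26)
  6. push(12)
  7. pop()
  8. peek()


push(16) -> [16]
push(23) -> [16, 23]
peek()->23
push(5) -> [16, 23, 5]
push(26) -> [16, 23, 5, 26]
push(12) -> [16, 23, 5, 26, 12]
pop()->12, [16, 23, 5, 26]
peek()->26

Final stack: [16, 23, 5, 26]


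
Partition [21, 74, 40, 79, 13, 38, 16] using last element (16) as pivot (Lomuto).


Pivot: 16
  13 <= 16: swap -> [13, 74, 40, 79, 21, 38, 16]
Place pivot at 1: [13, 16, 40, 79, 21, 38, 74]

Partitioned: [13, 16, 40, 79, 21, 38, 74]


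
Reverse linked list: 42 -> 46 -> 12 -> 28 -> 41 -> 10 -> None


Step 1: curr=42, set curr.next=prev(None) | reversed so far: 42
Step 2: curr=46, set curr.next=prev(42) | reversed so far: 46 -> 42
Step 3: curr=12, set curr.next=prev(46) | reversed so far: 12 -> 46 -> 42
Step 4: curr=28, set curr.next=prev(12) | reversed so far: 28 -> 12 -> 46 -> 42
Step 5: curr=41, set curr.next=prev(28) | reversed so far: 41 -> 28 -> 12 -> 46 -> 42
Step 6: curr=10, set curr.next=prev(41) | reversed so far: 10 -> 41 -> 28 -> 12 -> 46 -> 42

10 -> 41 -> 28 -> 12 -> 46 -> 42 -> None


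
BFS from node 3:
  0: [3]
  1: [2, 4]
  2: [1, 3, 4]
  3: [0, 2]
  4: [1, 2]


Visit 3, enqueue [0, 2]
Visit 0, enqueue []
Visit 2, enqueue [1, 4]
Visit 1, enqueue []
Visit 4, enqueue []

BFS order: [3, 0, 2, 1, 4]


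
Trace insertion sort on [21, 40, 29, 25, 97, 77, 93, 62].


Initial: [21, 40, 29, 25, 97, 77, 93, 62]
Insert 40: [21, 40, 29, 25, 97, 77, 93, 62]
Insert 29: [21, 29, 40, 25, 97, 77, 93, 62]
Insert 25: [21, 25, 29, 40, 97, 77, 93, 62]
Insert 97: [21, 25, 29, 40, 97, 77, 93, 62]
Insert 77: [21, 25, 29, 40, 77, 97, 93, 62]
Insert 93: [21, 25, 29, 40, 77, 93, 97, 62]
Insert 62: [21, 25, 29, 40, 62, 77, 93, 97]

Sorted: [21, 25, 29, 40, 62, 77, 93, 97]


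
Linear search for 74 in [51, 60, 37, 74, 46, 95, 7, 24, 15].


i=0: 51!=74
i=1: 60!=74
i=2: 37!=74
i=3: 74==74 found!

Found at 3, 4 comps


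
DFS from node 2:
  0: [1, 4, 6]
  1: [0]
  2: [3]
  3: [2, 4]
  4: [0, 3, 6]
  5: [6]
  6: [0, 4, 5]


Visit 2, push [3]
Visit 3, push [4]
Visit 4, push [6, 0]
Visit 0, push [6, 1]
Visit 1, push []
Visit 6, push [5]
Visit 5, push []

DFS order: [2, 3, 4, 0, 1, 6, 5]


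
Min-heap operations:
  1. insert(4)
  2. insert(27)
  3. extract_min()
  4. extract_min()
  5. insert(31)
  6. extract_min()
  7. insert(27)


insert(4) -> [4]
insert(27) -> [4, 27]
extract_min()->4, [27]
extract_min()->27, []
insert(31) -> [31]
extract_min()->31, []
insert(27) -> [27]

Final heap: [27]


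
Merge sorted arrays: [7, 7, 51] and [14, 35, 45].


Take 7 from A
Take 7 from A
Take 14 from B
Take 35 from B
Take 45 from B

Merged: [7, 7, 14, 35, 45, 51]


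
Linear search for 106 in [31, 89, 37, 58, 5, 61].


i=0: 31!=106
i=1: 89!=106
i=2: 37!=106
i=3: 58!=106
i=4: 5!=106
i=5: 61!=106

Not found, 6 comps


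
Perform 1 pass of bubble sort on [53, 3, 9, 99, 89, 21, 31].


Initial: [53, 3, 9, 99, 89, 21, 31]
Pass 1: [3, 9, 53, 89, 21, 31, 99] (5 swaps)

After 1 pass: [3, 9, 53, 89, 21, 31, 99]


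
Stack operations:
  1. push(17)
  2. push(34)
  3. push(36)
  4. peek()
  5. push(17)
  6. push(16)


push(17) -> [17]
push(34) -> [17, 34]
push(36) -> [17, 34, 36]
peek()->36
push(17) -> [17, 34, 36, 17]
push(16) -> [17, 34, 36, 17, 16]

Final stack: [17, 34, 36, 17, 16]


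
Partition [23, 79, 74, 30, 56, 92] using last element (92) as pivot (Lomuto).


Pivot: 92
  23 <= 92: advance i (no swap)
  79 <= 92: advance i (no swap)
  74 <= 92: advance i (no swap)
  30 <= 92: advance i (no swap)
  56 <= 92: advance i (no swap)
Place pivot at 5: [23, 79, 74, 30, 56, 92]

Partitioned: [23, 79, 74, 30, 56, 92]


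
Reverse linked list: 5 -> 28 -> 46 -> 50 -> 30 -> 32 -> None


Step 1: curr=5, set curr.next=prev(None) | reversed so far: 5
Step 2: curr=28, set curr.next=prev(5) | reversed so far: 28 -> 5
Step 3: curr=46, set curr.next=prev(28) | reversed so far: 46 -> 28 -> 5
Step 4: curr=50, set curr.next=prev(46) | reversed so far: 50 -> 46 -> 28 -> 5
Step 5: curr=30, set curr.next=prev(50) | reversed so far: 30 -> 50 -> 46 -> 28 -> 5
Step 6: curr=32, set curr.next=prev(30) | reversed so far: 32 -> 30 -> 50 -> 46 -> 28 -> 5

32 -> 30 -> 50 -> 46 -> 28 -> 5 -> None


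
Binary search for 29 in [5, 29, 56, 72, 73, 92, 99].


Step 1: lo=0, hi=6, mid=3, val=72
Step 2: lo=0, hi=2, mid=1, val=29

Found at index 1


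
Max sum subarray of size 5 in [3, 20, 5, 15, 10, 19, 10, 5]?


[0:5]: 53
[1:6]: 69
[2:7]: 59
[3:8]: 59

Max: 69 at [1:6]


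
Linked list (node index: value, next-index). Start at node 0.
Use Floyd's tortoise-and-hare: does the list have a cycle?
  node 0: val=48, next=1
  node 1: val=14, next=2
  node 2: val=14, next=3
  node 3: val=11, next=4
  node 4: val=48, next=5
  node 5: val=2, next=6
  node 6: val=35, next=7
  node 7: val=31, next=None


Floyd's tortoise (slow, +1) and hare (fast, +2):
  init: slow=0, fast=0
  step 1: slow=1, fast=2
  step 2: slow=2, fast=4
  step 3: slow=3, fast=6
  step 4: fast 6->7->None, no cycle

Cycle: no


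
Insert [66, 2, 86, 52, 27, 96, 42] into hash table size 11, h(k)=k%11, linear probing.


Insert 66: h=0 -> slot 0
Insert 2: h=2 -> slot 2
Insert 86: h=9 -> slot 9
Insert 52: h=8 -> slot 8
Insert 27: h=5 -> slot 5
Insert 96: h=8, 2 probes -> slot 10
Insert 42: h=9, 3 probes -> slot 1

Table: [66, 42, 2, None, None, 27, None, None, 52, 86, 96]


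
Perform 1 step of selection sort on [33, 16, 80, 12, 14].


Initial: [33, 16, 80, 12, 14]
Step 1: min=12 at 3
  Swap: [12, 16, 80, 33, 14]

After 1 step: [12, 16, 80, 33, 14]


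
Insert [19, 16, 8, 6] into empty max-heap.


Insert 19: [19]
Insert 16: [19, 16]
Insert 8: [19, 16, 8]
Insert 6: [19, 16, 8, 6]

Final heap: [19, 16, 8, 6]


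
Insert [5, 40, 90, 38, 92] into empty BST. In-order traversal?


Insert 5: root
Insert 40: R from 5
Insert 90: R from 5 -> R from 40
Insert 38: R from 5 -> L from 40
Insert 92: R from 5 -> R from 40 -> R from 90

In-order: [5, 38, 40, 90, 92]


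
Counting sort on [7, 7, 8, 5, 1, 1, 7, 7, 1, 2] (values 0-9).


Input: [7, 7, 8, 5, 1, 1, 7, 7, 1, 2]
Counts: [0, 3, 1, 0, 0, 1, 0, 4, 1, 0]

Sorted: [1, 1, 1, 2, 5, 7, 7, 7, 7, 8]


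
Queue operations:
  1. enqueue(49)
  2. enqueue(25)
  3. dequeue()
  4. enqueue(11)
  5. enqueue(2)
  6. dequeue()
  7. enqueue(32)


enqueue(49) -> [49]
enqueue(25) -> [49, 25]
dequeue()->49, [25]
enqueue(11) -> [25, 11]
enqueue(2) -> [25, 11, 2]
dequeue()->25, [11, 2]
enqueue(32) -> [11, 2, 32]

Final queue: [11, 2, 32]


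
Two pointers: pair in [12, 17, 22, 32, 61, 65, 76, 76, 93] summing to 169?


lo=0(12)+hi=8(93)=105
lo=1(17)+hi=8(93)=110
lo=2(22)+hi=8(93)=115
lo=3(32)+hi=8(93)=125
lo=4(61)+hi=8(93)=154
lo=5(65)+hi=8(93)=158
lo=6(76)+hi=8(93)=169

Yes: 76+93=169


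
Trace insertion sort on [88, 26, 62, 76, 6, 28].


Initial: [88, 26, 62, 76, 6, 28]
Insert 26: [26, 88, 62, 76, 6, 28]
Insert 62: [26, 62, 88, 76, 6, 28]
Insert 76: [26, 62, 76, 88, 6, 28]
Insert 6: [6, 26, 62, 76, 88, 28]
Insert 28: [6, 26, 28, 62, 76, 88]

Sorted: [6, 26, 28, 62, 76, 88]


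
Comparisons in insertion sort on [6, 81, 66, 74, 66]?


Algorithm: insertion sort
Input: [6, 81, 66, 74, 66]
Sorted: [6, 66, 66, 74, 81]

8


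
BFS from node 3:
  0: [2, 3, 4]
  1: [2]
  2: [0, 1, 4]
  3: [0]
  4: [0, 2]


Visit 3, enqueue [0]
Visit 0, enqueue [2, 4]
Visit 2, enqueue [1]
Visit 4, enqueue []
Visit 1, enqueue []

BFS order: [3, 0, 2, 4, 1]


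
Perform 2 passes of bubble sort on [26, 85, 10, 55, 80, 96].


Initial: [26, 85, 10, 55, 80, 96]
Pass 1: [26, 10, 55, 80, 85, 96] (3 swaps)
Pass 2: [10, 26, 55, 80, 85, 96] (1 swaps)

After 2 passes: [10, 26, 55, 80, 85, 96]


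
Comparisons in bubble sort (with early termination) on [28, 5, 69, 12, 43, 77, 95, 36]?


Algorithm: bubble sort (with early termination)
Input: [28, 5, 69, 12, 43, 77, 95, 36]
Sorted: [5, 12, 28, 36, 43, 69, 77, 95]

25


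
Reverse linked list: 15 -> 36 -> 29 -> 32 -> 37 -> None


Step 1: curr=15, set curr.next=prev(None) | reversed so far: 15
Step 2: curr=36, set curr.next=prev(15) | reversed so far: 36 -> 15
Step 3: curr=29, set curr.next=prev(36) | reversed so far: 29 -> 36 -> 15
Step 4: curr=32, set curr.next=prev(29) | reversed so far: 32 -> 29 -> 36 -> 15
Step 5: curr=37, set curr.next=prev(32) | reversed so far: 37 -> 32 -> 29 -> 36 -> 15

37 -> 32 -> 29 -> 36 -> 15 -> None


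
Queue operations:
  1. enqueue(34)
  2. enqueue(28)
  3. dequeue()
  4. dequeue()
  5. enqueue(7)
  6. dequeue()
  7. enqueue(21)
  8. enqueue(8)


enqueue(34) -> [34]
enqueue(28) -> [34, 28]
dequeue()->34, [28]
dequeue()->28, []
enqueue(7) -> [7]
dequeue()->7, []
enqueue(21) -> [21]
enqueue(8) -> [21, 8]

Final queue: [21, 8]


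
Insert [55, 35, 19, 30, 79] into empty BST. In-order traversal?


Insert 55: root
Insert 35: L from 55
Insert 19: L from 55 -> L from 35
Insert 30: L from 55 -> L from 35 -> R from 19
Insert 79: R from 55

In-order: [19, 30, 35, 55, 79]


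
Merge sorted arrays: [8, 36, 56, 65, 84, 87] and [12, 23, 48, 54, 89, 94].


Take 8 from A
Take 12 from B
Take 23 from B
Take 36 from A
Take 48 from B
Take 54 from B
Take 56 from A
Take 65 from A
Take 84 from A
Take 87 from A

Merged: [8, 12, 23, 36, 48, 54, 56, 65, 84, 87, 89, 94]


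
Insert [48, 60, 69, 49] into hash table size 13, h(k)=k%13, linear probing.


Insert 48: h=9 -> slot 9
Insert 60: h=8 -> slot 8
Insert 69: h=4 -> slot 4
Insert 49: h=10 -> slot 10

Table: [None, None, None, None, 69, None, None, None, 60, 48, 49, None, None]


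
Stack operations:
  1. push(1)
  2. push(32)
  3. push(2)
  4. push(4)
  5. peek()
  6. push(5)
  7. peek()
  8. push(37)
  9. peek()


push(1) -> [1]
push(32) -> [1, 32]
push(2) -> [1, 32, 2]
push(4) -> [1, 32, 2, 4]
peek()->4
push(5) -> [1, 32, 2, 4, 5]
peek()->5
push(37) -> [1, 32, 2, 4, 5, 37]
peek()->37

Final stack: [1, 32, 2, 4, 5, 37]


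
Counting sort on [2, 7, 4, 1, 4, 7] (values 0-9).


Input: [2, 7, 4, 1, 4, 7]
Counts: [0, 1, 1, 0, 2, 0, 0, 2, 0, 0]

Sorted: [1, 2, 4, 4, 7, 7]


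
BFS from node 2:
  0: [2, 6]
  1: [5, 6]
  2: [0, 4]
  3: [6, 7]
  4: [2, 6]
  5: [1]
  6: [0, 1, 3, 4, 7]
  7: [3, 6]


Visit 2, enqueue [0, 4]
Visit 0, enqueue [6]
Visit 4, enqueue []
Visit 6, enqueue [1, 3, 7]
Visit 1, enqueue [5]
Visit 3, enqueue []
Visit 7, enqueue []
Visit 5, enqueue []

BFS order: [2, 0, 4, 6, 1, 3, 7, 5]


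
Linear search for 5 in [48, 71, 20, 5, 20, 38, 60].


i=0: 48!=5
i=1: 71!=5
i=2: 20!=5
i=3: 5==5 found!

Found at 3, 4 comps


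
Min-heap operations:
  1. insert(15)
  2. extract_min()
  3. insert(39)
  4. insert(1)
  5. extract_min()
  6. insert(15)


insert(15) -> [15]
extract_min()->15, []
insert(39) -> [39]
insert(1) -> [1, 39]
extract_min()->1, [39]
insert(15) -> [15, 39]

Final heap: [15, 39]
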